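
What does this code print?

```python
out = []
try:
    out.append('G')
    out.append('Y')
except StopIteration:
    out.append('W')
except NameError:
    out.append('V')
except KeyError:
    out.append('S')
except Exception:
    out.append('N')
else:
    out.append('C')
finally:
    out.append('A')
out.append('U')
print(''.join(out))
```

Execution trace: 'G' (try body) → 'Y' (try body, no exception) → 'C' (else) → 'A' (finally) → 'U' (after the try/except). Output: GYCAU

Answer: GYCAU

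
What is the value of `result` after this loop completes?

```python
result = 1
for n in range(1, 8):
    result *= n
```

7! = 5040
`result` takes the values: 1 → 2 → 6 → 24 → 120 → 720 → 5040

Answer: 5040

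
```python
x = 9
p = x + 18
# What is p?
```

Trace:
`x = 9` → x = 9
`p = x + 18` → p = 27
So p = 27

Answer: 27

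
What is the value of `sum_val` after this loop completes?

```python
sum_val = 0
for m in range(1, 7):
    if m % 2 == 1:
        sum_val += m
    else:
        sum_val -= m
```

Add odd, subtract even
`sum_val` takes the values: 0 → 1 → -1 → 2 → -2 → 3 → -3

Answer: -3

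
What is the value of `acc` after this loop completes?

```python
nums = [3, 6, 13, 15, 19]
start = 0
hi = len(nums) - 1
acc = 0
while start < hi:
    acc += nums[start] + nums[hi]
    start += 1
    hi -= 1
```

Sum of pairs from ends
`acc` takes the values: 0 → 22 → 43

Answer: 43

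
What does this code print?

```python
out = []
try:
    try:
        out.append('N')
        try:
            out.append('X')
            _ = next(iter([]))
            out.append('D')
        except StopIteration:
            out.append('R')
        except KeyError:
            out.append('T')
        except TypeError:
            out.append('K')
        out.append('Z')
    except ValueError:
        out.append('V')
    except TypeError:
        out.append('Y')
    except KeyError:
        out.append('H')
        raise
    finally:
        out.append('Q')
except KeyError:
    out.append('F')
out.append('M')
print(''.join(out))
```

Execution trace: 'N' (try body) → 'X' (inner try body) → 'R' (inner except StopIteration) → 'Z' (try body, no exception) → 'Q' (finally) → 'M' (after the try/except). Output: NXRZQM

Answer: NXRZQM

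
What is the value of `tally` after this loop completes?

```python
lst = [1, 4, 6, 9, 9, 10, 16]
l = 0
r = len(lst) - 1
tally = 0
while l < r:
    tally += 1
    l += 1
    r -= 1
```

Iterations until pointers meet (list length 7)
`tally` takes the values: 0 → 1 → 2 → 3

Answer: 3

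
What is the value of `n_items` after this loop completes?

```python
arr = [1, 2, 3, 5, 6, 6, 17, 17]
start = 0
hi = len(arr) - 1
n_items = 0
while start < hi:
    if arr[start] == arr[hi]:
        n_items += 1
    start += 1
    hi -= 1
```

Count matching pairs from ends
`n_items` takes the values: 0

Answer: 0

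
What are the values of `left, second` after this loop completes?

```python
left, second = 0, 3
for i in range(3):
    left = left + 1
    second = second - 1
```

left goes 0→3, second goes 3→0
`left, second` takes the values: (0, 3) → (1, 3) → (1, 2) → (2, 2) → (2, 1) → (3, 1) → (3, 0)

Answer: 3, 0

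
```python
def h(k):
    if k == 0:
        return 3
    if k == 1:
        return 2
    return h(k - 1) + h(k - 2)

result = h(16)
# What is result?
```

Build up from base cases: h(0)=3, h(1)=2, h(2)=5, h(3)=7, h(4)=12, h(5)=19, h(6)=31, ..., h(16)=3804

Answer: 3804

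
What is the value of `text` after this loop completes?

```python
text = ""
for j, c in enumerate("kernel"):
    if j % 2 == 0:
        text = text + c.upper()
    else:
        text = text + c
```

Uppercase even positions in 'kernel'
`text` takes the values: "" → "K" → "Ke" → "KeR" → "KeRn" → "KeRnE" → "KeRnEl"

Answer: "KeRnEl"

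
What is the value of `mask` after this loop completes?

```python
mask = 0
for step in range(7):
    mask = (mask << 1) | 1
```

Build 7 consecutive 1-bits: 0b1111111
`mask` takes the values: 0 → 1 → 3 → 7 → 15 → 31 → 63 → 127

Answer: 127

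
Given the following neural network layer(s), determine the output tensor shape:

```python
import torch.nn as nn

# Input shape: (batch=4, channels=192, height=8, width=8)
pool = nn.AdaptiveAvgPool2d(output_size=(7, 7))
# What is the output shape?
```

Input: (4, 192, 8, 8) -> Output: (4, 192, 7, 7)

Answer: (4, 192, 7, 7)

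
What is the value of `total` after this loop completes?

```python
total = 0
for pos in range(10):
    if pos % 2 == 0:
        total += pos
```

Sum of even numbers 0 to 9
`total` takes the values: 0 → 2 → 6 → 12 → 20

Answer: 20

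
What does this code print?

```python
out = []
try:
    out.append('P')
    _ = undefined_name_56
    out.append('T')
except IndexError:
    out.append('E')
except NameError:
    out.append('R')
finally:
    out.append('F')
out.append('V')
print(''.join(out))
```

Execution trace: 'P' (try body) → 'R' (except NameError) → 'F' (finally) → 'V' (after the try/except). Output: PRFV

Answer: PRFV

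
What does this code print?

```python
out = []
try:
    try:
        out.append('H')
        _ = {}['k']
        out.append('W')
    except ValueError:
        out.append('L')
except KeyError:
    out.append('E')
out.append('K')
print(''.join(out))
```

Execution trace: 'H' (inner try body) → 'E' (outer except KeyError) → 'K' (after the try/except). Output: HEK

Answer: HEK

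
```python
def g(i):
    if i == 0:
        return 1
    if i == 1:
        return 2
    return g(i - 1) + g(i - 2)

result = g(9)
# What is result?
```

Build up from base cases: g(0)=1, g(1)=2, g(2)=3, g(3)=5, g(4)=8, g(5)=13, g(6)=21, ..., g(9)=89

Answer: 89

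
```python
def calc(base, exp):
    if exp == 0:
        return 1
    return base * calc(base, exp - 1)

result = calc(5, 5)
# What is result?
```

calc(5, 5) = 5 * 5 * 5 * 5 * 5 = 3125

Answer: 3125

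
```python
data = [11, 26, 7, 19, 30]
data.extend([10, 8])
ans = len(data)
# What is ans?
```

Trace:
`data = [11, 26, 7, 19, 30]` → data = [11, 26, 7, 19, 30]
`data.extend([10, 8])` → data = [11, 26, 7, 19, 30, 10, 8]
`ans = len(data)` → ans = 7
So ans = 7

Answer: 7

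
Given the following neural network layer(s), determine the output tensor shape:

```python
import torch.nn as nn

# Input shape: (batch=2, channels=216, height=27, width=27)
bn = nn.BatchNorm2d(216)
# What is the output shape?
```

Input: (2, 216, 27, 27) -> Output: (2, 216, 27, 27)

Answer: (2, 216, 27, 27)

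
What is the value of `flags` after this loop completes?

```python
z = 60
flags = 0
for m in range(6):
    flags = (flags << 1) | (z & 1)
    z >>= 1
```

Reverse lowest 6 bits of 60
`flags` takes the values: 0 → 1 → 3 → 7 → 15

Answer: 15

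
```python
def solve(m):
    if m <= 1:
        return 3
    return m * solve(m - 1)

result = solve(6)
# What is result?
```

solve(6) = 6 * 5 * 4 * 3 * 2 * 3 = 2160

Answer: 2160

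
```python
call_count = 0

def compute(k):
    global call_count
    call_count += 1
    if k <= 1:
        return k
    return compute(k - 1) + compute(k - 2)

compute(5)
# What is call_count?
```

Calls(k) = 1 + Calls(k-1) + Calls(k-2); Calls(0)=Calls(1)=1. For k=5 this gives 15.

Answer: 15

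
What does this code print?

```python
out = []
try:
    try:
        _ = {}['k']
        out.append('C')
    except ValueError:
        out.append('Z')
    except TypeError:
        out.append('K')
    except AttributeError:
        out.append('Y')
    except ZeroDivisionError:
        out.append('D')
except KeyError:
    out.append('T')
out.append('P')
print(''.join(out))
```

Execution trace: 'T' (outer except KeyError) → 'P' (after the try/except). Output: TP

Answer: TP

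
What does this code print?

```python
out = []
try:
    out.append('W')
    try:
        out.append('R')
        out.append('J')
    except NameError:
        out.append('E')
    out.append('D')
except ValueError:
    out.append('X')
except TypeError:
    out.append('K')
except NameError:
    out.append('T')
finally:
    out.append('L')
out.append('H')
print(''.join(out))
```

Execution trace: 'W' (try body) → 'R' (inner try body) → 'J' (inner try body, no exception) → 'D' (try body, no exception) → 'L' (finally) → 'H' (after the try/except). Output: WRJDLH

Answer: WRJDLH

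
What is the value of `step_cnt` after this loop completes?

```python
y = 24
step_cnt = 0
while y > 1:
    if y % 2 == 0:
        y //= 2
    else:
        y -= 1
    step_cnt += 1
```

Steps to reduce 24 to 1
`step_cnt` takes the values: 0 → 1 → 2 → 3 → 4 → 5

Answer: 5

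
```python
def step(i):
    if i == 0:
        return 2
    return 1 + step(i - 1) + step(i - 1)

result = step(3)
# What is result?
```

step(i) = 1 + 2·step(i-1), step(0)=2. Closed form: (2+1)·2^3 - 1 = 23.

Answer: 23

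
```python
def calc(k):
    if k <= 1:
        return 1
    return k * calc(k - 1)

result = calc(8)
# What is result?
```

calc(8) = 8 * 7 * 6 * 5 * 4 * 3 * 2 * 1 = 40320

Answer: 40320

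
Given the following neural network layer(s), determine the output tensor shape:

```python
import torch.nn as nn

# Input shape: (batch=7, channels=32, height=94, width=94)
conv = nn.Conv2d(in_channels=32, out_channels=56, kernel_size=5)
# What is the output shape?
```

Input: (7, 32, 94, 94) -> Output: (7, 56, 90, 90)

Answer: (7, 56, 90, 90)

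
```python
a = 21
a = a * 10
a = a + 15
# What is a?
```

Trace:
`a = 21` → a = 21
`a = a * 10` → a = 210
`a = a + 15` → a = 225
So a = 225

Answer: 225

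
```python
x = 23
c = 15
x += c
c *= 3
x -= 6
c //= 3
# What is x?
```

Trace:
`x = 23` → x = 23
`c = 15` → c = 15
`x += c` → x = 38
`c *= 3` → c = 45
`x -= 6` → x = 32
`c //= 3` → c = 15
So x = 32

Answer: 32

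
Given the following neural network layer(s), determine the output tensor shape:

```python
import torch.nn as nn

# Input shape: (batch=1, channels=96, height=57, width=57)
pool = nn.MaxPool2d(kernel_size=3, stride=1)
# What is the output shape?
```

Input: (1, 96, 57, 57) -> Output: (1, 96, 55, 55)

Answer: (1, 96, 55, 55)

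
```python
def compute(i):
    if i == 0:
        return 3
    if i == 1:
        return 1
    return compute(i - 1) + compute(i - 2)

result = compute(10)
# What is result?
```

Build up from base cases: compute(0)=3, compute(1)=1, compute(2)=4, compute(3)=5, compute(4)=9, compute(5)=14, compute(6)=23, ..., compute(10)=157

Answer: 157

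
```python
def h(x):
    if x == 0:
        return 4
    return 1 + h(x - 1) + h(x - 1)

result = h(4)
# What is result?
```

h(x) = 1 + 2·h(x-1), h(0)=4. Closed form: (4+1)·2^4 - 1 = 79.

Answer: 79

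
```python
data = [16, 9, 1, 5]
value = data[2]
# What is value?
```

Trace:
`data = [16, 9, 1, 5]` → data = [16, 9, 1, 5]
`value = data[2]` → value = 1
So value = 1

Answer: 1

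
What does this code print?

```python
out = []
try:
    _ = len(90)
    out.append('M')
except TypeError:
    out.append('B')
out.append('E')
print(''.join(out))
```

Execution trace: 'B' (except TypeError) → 'E' (after the try/except). Output: BE

Answer: BE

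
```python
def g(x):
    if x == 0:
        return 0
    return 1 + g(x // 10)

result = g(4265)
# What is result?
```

Count of digits of 4265: 4

Answer: 4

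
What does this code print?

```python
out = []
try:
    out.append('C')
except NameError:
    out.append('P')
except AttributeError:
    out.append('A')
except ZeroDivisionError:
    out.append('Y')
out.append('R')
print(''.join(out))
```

Execution trace: 'C' (try body, no exception) → 'R' (after the try/except). Output: CR

Answer: CR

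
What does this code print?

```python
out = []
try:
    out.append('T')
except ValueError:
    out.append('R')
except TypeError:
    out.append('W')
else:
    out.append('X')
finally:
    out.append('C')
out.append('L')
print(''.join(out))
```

Execution trace: 'T' (try body, no exception) → 'X' (else) → 'C' (finally) → 'L' (after the try/except). Output: TXCL

Answer: TXCL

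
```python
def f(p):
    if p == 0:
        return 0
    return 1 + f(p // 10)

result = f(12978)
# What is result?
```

Count of digits of 12978: 5

Answer: 5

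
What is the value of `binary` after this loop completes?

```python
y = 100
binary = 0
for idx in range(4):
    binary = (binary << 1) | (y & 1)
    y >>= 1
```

Reverse lowest 4 bits of 100
`binary` takes the values: 0 → 1 → 2

Answer: 2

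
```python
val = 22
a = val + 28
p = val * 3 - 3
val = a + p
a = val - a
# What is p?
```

Trace:
`val = 22` → val = 22
`a = val + 28` → a = 50
`p = val * 3 - 3` → p = 63
`val = a + p` → val = 113
`a = val - a` → a = 63
So p = 63

Answer: 63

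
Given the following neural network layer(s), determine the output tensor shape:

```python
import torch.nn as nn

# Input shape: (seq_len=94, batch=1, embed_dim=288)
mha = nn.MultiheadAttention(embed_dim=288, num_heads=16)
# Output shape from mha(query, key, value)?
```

Input: (94, 1, 288) -> Output: (94, 1, 288)

Answer: (94, 1, 288)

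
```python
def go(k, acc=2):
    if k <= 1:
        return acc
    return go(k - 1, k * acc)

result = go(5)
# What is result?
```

Accumulator trace (n, acc): (5, 2) -> (4, 10) -> (3, 40) -> (2, 120) -> (1, 240) -> return 240

Answer: 240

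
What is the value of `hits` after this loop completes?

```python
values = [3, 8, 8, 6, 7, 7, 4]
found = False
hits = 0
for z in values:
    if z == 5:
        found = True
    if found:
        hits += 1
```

Count elements after first 5 in [3, 8, 8, 6, 7, 7, 4]
`hits` takes the values: 0

Answer: 0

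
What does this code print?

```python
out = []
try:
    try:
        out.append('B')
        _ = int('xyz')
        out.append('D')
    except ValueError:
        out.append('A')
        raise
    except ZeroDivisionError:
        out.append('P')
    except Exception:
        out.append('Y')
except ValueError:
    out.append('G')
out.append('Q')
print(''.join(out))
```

Execution trace: 'B' (inner try body) → 'A' (inner except ValueError) → 'G' (outer except ValueError) → 'Q' (after the try/except). Output: BAGQ

Answer: BAGQ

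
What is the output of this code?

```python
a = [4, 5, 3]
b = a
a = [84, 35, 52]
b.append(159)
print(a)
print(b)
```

Key concept: rebinding vs mutation: a is rebound to a new list, b still points at the original.
Step by step:
`a = [4, 5, 3]` → a = [4, 5, 3]
`b = a` → b = [4, 5, 3] (same object as a)
`a = [84, 35, 52]` → a = [84, 35, 52]
`b.append(159)` → b = [4, 5, 3, 159]
`print(a)` → prints [84, 35, 52]
`print(b)` → prints [4, 5, 3, 159]

Answer:
[84, 35, 52]
[4, 5, 3, 159]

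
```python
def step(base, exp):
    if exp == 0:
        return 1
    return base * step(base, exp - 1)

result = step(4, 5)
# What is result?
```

step(4, 5) = 4 * 4 * 4 * 4 * 4 = 1024

Answer: 1024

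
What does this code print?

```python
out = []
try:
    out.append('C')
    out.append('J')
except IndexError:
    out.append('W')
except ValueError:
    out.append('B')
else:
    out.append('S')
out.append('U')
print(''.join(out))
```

Execution trace: 'C' (try body) → 'J' (try body, no exception) → 'S' (else) → 'U' (after the try/except). Output: CJSU

Answer: CJSU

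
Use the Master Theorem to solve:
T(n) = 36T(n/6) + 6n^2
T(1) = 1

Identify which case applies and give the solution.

a=36, b=6, f(n)=6n^2. log_6(36) = 2. Since c=2 = 2, Case 2 applies: T(n) = Θ(n^log_b(a) · log n) = O(n^2 log n).

Answer: O(n^2 log n) - Case 2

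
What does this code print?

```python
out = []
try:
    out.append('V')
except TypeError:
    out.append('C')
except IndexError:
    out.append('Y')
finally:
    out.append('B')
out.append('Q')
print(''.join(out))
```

Execution trace: 'V' (try body, no exception) → 'B' (finally) → 'Q' (after the try/except). Output: VBQ

Answer: VBQ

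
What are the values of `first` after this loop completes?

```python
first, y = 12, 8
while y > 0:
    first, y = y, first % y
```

GCD of 12 and 8
`first` takes the values: 12 → 8 → 4

Answer: 4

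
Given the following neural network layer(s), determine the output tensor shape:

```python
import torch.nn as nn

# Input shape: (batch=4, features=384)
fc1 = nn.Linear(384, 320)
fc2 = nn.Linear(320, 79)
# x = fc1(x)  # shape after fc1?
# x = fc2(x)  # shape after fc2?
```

Input: (4, 384) -> after fc1: (4, 320) -> Output: (4, 79)

Answer: (4, 79)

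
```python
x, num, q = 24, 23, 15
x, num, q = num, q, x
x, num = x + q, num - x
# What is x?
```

Trace:
`x, num, q = 24, 23, 15` → x = 24; num = 23; q = 15
`x, num, q = num, q, x` → x = 23; num = 15; q = 24
`x, num = x + q, num - x` → x = 47; num = -8
So x = 47

Answer: 47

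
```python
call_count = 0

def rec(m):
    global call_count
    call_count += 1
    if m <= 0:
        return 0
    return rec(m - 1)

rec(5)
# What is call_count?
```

Linear recursion stepping by 1: 6 calls from m=5 down to ≤0.

Answer: 6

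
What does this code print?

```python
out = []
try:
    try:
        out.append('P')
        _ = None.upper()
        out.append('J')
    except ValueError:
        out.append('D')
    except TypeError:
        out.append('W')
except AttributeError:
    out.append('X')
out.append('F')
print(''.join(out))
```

Execution trace: 'P' (try body) → 'X' (outer except AttributeError) → 'F' (after the try/except). Output: PXF

Answer: PXF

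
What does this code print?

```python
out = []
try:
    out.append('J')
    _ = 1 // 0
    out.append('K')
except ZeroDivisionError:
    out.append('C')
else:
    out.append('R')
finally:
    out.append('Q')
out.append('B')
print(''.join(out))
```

Execution trace: 'J' (try body) → 'C' (except ZeroDivisionError) → 'Q' (finally) → 'B' (after the try/except). Output: JCQB

Answer: JCQB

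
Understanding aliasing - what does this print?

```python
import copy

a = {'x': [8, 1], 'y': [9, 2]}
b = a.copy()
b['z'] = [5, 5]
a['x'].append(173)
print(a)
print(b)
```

Key concept: shallow copy of dict with mutable values.
Step by step:
`a = {'x': [8, 1], 'y': [9, 2]}` → a = {'x': [8, 1], 'y': [9, 2]}
`b = a.copy()` → b = {'x': [8, 1], 'y': [9, 2]}
`b['z'] = [5, 5]` → b = {'x': [8, 1], 'y': [9, 2], 'z': [5, 5]}
`a['x'].append(173)` → a = {'x': [8, 1, 173], 'y': [9, 2]}; b = {'x': [8, 1, 173], 'y': [9, 2], 'z': [5, 5]}
`print(a)` → prints {'x': [8, 1, 173], 'y': [9, 2]}
`print(b)` → prints {'x': [8, 1, 173], 'y': [9, 2], 'z': [5, 5]}

Answer:
{'x': [8, 1, 173], 'y': [9, 2]}
{'x': [8, 1, 173], 'y': [9, 2], 'z': [5, 5]}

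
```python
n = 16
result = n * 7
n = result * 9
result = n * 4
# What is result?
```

Trace:
`n = 16` → n = 16
`result = n * 7` → result = 112
`n = result * 9` → n = 1008
`result = n * 4` → result = 4032
So result = 4032

Answer: 4032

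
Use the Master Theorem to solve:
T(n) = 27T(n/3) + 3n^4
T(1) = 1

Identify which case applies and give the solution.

a=27, b=3, f(n)=3n^4. log_3(27) = 3. Since c=4 > 3 and the regularity condition holds (27(n/3)^4 = (27/3^4)n^4 with 27/3^4 < 1), Case 3 applies: T(n) = Θ(f(n)) = O(n^4).

Answer: O(n^4) - Case 3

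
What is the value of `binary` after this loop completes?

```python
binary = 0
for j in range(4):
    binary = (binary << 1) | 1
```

Build 4 consecutive 1-bits: 0b1111
`binary` takes the values: 0 → 1 → 3 → 7 → 15

Answer: 15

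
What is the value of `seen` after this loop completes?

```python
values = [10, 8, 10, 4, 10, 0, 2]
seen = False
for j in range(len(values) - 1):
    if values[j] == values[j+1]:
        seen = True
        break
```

Check consecutive duplicates in [10, 8, 10, 4, 10, 0, 2]
`seen` takes the values: False

Answer: False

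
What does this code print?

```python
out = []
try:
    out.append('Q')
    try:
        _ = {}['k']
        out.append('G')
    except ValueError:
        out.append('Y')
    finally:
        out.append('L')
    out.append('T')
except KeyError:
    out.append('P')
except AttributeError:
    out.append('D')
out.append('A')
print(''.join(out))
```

Execution trace: 'Q' (try body) → 'L' (inner finally) → 'P' (except KeyError) → 'A' (after the try/except). Output: QLPA

Answer: QLPA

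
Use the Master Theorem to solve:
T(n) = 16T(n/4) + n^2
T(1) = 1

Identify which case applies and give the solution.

a=16, b=4, f(n)=n^2. log_4(16) = 2. Since c=2 = 2, Case 2 applies: T(n) = Θ(n^log_b(a) · log n) = O(n^2 log n).

Answer: O(n^2 log n) - Case 2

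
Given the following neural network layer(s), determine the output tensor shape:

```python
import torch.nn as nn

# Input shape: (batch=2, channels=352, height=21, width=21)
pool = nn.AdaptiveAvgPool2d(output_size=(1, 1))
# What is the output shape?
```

Input: (2, 352, 21, 21) -> Output: (2, 352, 1, 1)

Answer: (2, 352, 1, 1)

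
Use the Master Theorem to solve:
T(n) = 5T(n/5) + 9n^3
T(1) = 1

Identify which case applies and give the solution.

a=5, b=5, f(n)=9n^3. log_5(5) = 1. Since c=3 > 1 and the regularity condition holds (5(n/5)^3 = (5/5^3)n^3 with 5/5^3 < 1), Case 3 applies: T(n) = Θ(f(n)) = O(n^3).

Answer: O(n^3) - Case 3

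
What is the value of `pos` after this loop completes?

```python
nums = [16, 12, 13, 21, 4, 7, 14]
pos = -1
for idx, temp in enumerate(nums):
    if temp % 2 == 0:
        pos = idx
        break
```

First even number index in [16, 12, 13, 21, 4, 7, 14]
`pos` takes the values: -1 → 0

Answer: 0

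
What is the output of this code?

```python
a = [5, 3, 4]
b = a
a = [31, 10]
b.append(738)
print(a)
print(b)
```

Key concept: rebinding vs mutation: a is rebound to a new list, b still points at the original.
Step by step:
`a = [5, 3, 4]` → a = [5, 3, 4]
`b = a` → b = [5, 3, 4] (same object as a)
`a = [31, 10]` → a = [31, 10]
`b.append(738)` → b = [5, 3, 4, 738]
`print(a)` → prints [31, 10]
`print(b)` → prints [5, 3, 4, 738]

Answer:
[31, 10]
[5, 3, 4, 738]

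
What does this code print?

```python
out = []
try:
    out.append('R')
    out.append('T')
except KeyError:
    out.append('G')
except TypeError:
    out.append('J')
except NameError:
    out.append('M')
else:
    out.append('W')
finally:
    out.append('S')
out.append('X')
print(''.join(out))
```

Execution trace: 'R' (try body) → 'T' (try body, no exception) → 'W' (else) → 'S' (finally) → 'X' (after the try/except). Output: RTWSX

Answer: RTWSX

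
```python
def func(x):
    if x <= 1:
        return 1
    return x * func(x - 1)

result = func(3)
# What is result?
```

func(3) = 3 * 2 * 1 = 6

Answer: 6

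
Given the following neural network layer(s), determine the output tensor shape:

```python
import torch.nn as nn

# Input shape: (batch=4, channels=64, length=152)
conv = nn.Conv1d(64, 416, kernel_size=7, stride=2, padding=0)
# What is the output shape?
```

Input: (4, 64, 152) -> Output: (4, 416, 73)

Answer: (4, 416, 73)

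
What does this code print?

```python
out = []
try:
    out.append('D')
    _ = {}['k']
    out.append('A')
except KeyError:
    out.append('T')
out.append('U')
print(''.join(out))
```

Execution trace: 'D' (try body) → 'T' (except KeyError) → 'U' (after the try/except). Output: DTU

Answer: DTU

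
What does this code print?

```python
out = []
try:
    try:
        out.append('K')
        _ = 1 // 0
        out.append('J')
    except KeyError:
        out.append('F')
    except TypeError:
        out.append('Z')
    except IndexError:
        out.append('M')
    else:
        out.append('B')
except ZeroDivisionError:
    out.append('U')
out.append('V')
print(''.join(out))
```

Execution trace: 'K' (try body) → 'U' (outer except ZeroDivisionError) → 'V' (after the try/except). Output: KUV

Answer: KUV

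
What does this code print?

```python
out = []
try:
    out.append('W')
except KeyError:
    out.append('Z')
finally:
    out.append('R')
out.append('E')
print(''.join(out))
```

Execution trace: 'W' (try body, no exception) → 'R' (finally) → 'E' (after the try/except). Output: WRE

Answer: WRE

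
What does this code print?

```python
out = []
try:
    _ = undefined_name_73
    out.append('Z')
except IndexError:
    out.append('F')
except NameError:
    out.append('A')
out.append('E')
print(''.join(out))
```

Execution trace: 'A' (except NameError) → 'E' (after the try/except). Output: AE

Answer: AE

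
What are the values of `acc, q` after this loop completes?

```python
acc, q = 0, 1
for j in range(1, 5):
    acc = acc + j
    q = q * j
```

Sum and factorial of 1 to 4
`acc, q` takes the values: (0, 1) → (1, 1) → (3, 1) → (3, 2) → (6, 2) → (6, 6) → (10, 6) → (10, 24)

Answer: 10, 24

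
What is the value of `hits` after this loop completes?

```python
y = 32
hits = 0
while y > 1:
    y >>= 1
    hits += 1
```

Count right shifts until 1
`hits` takes the values: 0 → 1 → 2 → 3 → 4 → 5

Answer: 5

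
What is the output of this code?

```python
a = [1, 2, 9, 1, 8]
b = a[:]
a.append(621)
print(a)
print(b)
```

Key concept: slice [:] creates copy.
Step by step:
`a = [1, 2, 9, 1, 8]` → a = [1, 2, 9, 1, 8]
`b = a[:]` → b = [1, 2, 9, 1, 8]
`a.append(621)` → a = [1, 2, 9, 1, 8, 621]
`print(a)` → prints [1, 2, 9, 1, 8, 621]
`print(b)` → prints [1, 2, 9, 1, 8]

Answer:
[1, 2, 9, 1, 8, 621]
[1, 2, 9, 1, 8]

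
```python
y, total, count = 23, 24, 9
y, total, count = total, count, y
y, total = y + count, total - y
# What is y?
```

Trace:
`y, total, count = 23, 24, 9` → y = 23; total = 24; count = 9
`y, total, count = total, count, y` → y = 24; total = 9; count = 23
`y, total = y + count, total - y` → y = 47; total = -15
So y = 47

Answer: 47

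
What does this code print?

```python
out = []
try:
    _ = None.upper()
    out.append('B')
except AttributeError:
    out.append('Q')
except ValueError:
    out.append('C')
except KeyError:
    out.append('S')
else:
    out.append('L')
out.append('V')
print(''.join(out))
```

Execution trace: 'Q' (except AttributeError) → 'V' (after the try/except). Output: QV

Answer: QV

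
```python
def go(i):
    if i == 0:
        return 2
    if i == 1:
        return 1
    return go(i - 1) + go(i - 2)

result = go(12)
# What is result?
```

Build up from base cases: go(0)=2, go(1)=1, go(2)=3, go(3)=4, go(4)=7, go(5)=11, go(6)=18, ..., go(12)=322

Answer: 322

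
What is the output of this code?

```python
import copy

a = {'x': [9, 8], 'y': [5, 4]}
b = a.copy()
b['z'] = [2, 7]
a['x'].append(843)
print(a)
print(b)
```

Key concept: shallow copy of dict with mutable values.
Step by step:
`a = {'x': [9, 8], 'y': [5, 4]}` → a = {'x': [9, 8], 'y': [5, 4]}
`b = a.copy()` → b = {'x': [9, 8], 'y': [5, 4]}
`b['z'] = [2, 7]` → b = {'x': [9, 8], 'y': [5, 4], 'z': [2, 7]}
`a['x'].append(843)` → a = {'x': [9, 8, 843], 'y': [5, 4]}; b = {'x': [9, 8, 843], 'y': [5, 4], 'z': [2, 7]}
`print(a)` → prints {'x': [9, 8, 843], 'y': [5, 4]}
`print(b)` → prints {'x': [9, 8, 843], 'y': [5, 4], 'z': [2, 7]}

Answer:
{'x': [9, 8, 843], 'y': [5, 4]}
{'x': [9, 8, 843], 'y': [5, 4], 'z': [2, 7]}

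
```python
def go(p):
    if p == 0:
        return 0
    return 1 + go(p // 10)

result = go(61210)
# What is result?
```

Count of digits of 61210: 5

Answer: 5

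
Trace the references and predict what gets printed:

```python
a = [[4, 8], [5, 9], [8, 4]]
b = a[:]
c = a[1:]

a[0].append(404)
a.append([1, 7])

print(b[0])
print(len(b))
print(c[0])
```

Key concept: slice with nested mutation.
Step by step:
`a = [[4, 8], [5, 9], [8, 4]]` → a = [[4, 8], [5, 9], [8, 4]]
`b = a[:]` → b = [[4, 8], [5, 9], [8, 4]]
`c = a[1:]` → c = [[5, 9], [8, 4]]
`a[0].append(404)` → a = [[4, 8, 404], [5, 9], [8, 4]]; b = [[4, 8, 404], [5, 9], [8, 4]]
`a.append([1, 7])` → a = [[4, 8, 404], [5, 9], [8, 4], [1, 7]]
`print(b[0])` → prints [4, 8, 404]
`print(len(b))` → prints 3
`print(c[0])` → prints [5, 9]

Answer:
[4, 8, 404]
3
[5, 9]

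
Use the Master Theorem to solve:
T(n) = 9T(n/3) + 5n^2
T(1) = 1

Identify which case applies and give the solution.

a=9, b=3, f(n)=5n^2. log_3(9) = 2. Since c=2 = 2, Case 2 applies: T(n) = Θ(n^log_b(a) · log n) = O(n^2 log n).

Answer: O(n^2 log n) - Case 2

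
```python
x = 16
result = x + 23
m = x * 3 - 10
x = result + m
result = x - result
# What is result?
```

Trace:
`x = 16` → x = 16
`result = x + 23` → result = 39
`m = x * 3 - 10` → m = 38
`x = result + m` → x = 77
`result = x - result` → result = 38
So result = 38

Answer: 38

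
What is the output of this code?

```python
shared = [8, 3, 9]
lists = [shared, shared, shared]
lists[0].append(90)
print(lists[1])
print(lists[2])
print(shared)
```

Key concept: list of same reference.
Step by step:
`shared = [8, 3, 9]` → shared = [8, 3, 9]
`lists = [shared, shared, shared]` → lists = [[8, 3, 9], [8, 3, 9], [8, 3, 9]]
`lists[0].append(90)` → shared = [8, 3, 9, 90]; lists = [[8, 3, 9, 90], [8, 3, 9, 90], [8, 3, 9, 90]]
`print(lists[1])` → prints [8, 3, 9, 90]
`print(lists[2])` → prints [8, 3, 9, 90]
`print(shared)` → prints [8, 3, 9, 90]

Answer:
[8, 3, 9, 90]
[8, 3, 9, 90]
[8, 3, 9, 90]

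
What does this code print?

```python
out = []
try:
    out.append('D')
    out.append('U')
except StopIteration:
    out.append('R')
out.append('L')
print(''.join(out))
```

Execution trace: 'D' (try body) → 'U' (try body, no exception) → 'L' (after the try/except). Output: DUL

Answer: DUL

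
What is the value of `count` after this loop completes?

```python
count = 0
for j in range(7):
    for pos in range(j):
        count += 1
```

Triangle number: 0+1+2+...+6
`count` takes the values: 0 → 1 → 2 → 3 → 4 → 5 → 6 → 7 → 8 → 9 → 10 → 11 → 12 → 13 → 14 → 15 → 16 → 17 → 18 → 19 → 20 → 21

Answer: 21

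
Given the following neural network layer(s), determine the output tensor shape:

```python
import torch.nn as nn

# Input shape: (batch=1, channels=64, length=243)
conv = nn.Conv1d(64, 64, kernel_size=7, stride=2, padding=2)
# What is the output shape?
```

Input: (1, 64, 243) -> Output: (1, 64, 121)

Answer: (1, 64, 121)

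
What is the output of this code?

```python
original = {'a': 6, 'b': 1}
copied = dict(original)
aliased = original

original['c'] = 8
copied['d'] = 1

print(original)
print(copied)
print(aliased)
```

Key concept: dict() creates copy, assignment creates alias.
Step by step:
`original = {'a': 6, 'b': 1}` → original = {'a': 6, 'b': 1}
`copied = dict(original)` → copied = {'a': 6, 'b': 1}
`aliased = original` → aliased = {'a': 6, 'b': 1} (same object as original)
`original['c'] = 8` → original = {'a': 6, 'b': 1, 'c': 8} (same object as aliased); aliased = {'a': 6, 'b': 1, 'c': 8} (same object as original)
`copied['d'] = 1` → copied = {'a': 6, 'b': 1, 'd': 1}
`print(original)` → prints {'a': 6, 'b': 1, 'c': 8}
`print(copied)` → prints {'a': 6, 'b': 1, 'd': 1}
`print(aliased)` → prints {'a': 6, 'b': 1, 'c': 8}

Answer:
{'a': 6, 'b': 1, 'c': 8}
{'a': 6, 'b': 1, 'd': 1}
{'a': 6, 'b': 1, 'c': 8}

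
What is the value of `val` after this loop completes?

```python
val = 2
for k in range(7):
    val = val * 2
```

Multiply by 2, 7 times: 2 * 2^7 = 256
`val` takes the values: 2 → 4 → 8 → 16 → 32 → 64 → 128 → 256

Answer: 256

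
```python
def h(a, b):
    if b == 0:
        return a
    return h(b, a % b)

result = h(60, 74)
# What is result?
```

h(60, 74) -> h(74, 60) -> h(60, 14) -> h(14, 4) -> h(4, 2) -> h(2, 0) -> 2

Answer: 2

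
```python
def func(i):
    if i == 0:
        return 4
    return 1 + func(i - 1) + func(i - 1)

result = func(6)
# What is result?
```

func(i) = 1 + 2·func(i-1), func(0)=4. Closed form: (4+1)·2^6 - 1 = 319.

Answer: 319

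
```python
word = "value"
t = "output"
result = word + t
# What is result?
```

Trace:
`word = "value"` → word = 'value'
`t = "output"` → t = 'output'
`result = word + t` → result = 'valueoutput'
So result = 'valueoutput'

Answer: 'valueoutput'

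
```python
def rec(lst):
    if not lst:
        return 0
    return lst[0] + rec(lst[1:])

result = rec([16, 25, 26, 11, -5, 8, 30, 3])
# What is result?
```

16 + 25 + 26 + 11 + (-5) + 8 + 30 + 3 + 0 = 114

Answer: 114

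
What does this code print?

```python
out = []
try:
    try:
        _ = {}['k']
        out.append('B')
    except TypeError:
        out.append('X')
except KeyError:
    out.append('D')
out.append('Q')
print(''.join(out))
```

Execution trace: 'D' (outer except KeyError) → 'Q' (after the try/except). Output: DQ

Answer: DQ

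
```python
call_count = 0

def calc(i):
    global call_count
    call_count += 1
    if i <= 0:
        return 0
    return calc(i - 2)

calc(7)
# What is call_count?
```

Linear recursion stepping by 2: 5 calls from i=7 down to ≤0.

Answer: 5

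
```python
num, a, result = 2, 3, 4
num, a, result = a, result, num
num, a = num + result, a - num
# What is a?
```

Trace:
`num, a, result = 2, 3, 4` → num = 2; a = 3; result = 4
`num, a, result = a, result, num` → num = 3; a = 4; result = 2
`num, a = num + result, a - num` → num = 5; a = 1
So a = 1

Answer: 1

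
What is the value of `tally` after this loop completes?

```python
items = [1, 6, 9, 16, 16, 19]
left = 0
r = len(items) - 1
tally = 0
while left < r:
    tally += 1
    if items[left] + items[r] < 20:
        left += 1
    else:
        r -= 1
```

Steps to find pair summing to 20
`tally` takes the values: 0 → 1 → 2 → 3 → 4 → 5

Answer: 5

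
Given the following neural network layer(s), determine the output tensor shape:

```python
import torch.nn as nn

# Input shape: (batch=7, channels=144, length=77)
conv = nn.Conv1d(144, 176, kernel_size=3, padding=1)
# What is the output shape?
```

Input: (7, 144, 77) -> Output: (7, 176, 77)

Answer: (7, 176, 77)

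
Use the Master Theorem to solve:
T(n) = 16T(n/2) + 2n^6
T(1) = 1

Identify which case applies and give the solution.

a=16, b=2, f(n)=2n^6. log_2(16) = 4. Since c=6 > 4 and the regularity condition holds (16(n/2)^6 = (16/2^6)n^6 with 16/2^6 < 1), Case 3 applies: T(n) = Θ(f(n)) = O(n^6).

Answer: O(n^6) - Case 3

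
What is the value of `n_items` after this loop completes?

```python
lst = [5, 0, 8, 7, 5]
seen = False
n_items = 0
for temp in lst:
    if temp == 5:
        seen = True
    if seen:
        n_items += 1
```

Count elements after first 5 in [5, 0, 8, 7, 5]
`n_items` takes the values: 0 → 1 → 2 → 3 → 4 → 5

Answer: 5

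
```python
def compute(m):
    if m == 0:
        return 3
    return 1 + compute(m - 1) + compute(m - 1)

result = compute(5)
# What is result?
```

compute(m) = 1 + 2·compute(m-1), compute(0)=3. Closed form: (3+1)·2^5 - 1 = 127.

Answer: 127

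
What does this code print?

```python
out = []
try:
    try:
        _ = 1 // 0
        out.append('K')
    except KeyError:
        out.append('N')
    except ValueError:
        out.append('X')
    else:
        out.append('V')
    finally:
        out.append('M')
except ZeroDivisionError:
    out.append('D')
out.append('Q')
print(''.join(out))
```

Execution trace: 'M' (finally) → 'D' (outer except ZeroDivisionError) → 'Q' (after the try/except). Output: MDQ

Answer: MDQ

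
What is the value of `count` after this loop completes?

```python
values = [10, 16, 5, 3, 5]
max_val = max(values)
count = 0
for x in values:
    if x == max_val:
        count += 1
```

Count of max value 16 in [10, 16, 5, 3, 5]
`count` takes the values: 0 → 1

Answer: 1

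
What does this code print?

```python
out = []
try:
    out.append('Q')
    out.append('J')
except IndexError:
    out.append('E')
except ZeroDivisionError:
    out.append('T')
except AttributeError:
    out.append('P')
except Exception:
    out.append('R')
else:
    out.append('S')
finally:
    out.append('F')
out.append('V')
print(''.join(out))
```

Execution trace: 'Q' (try body) → 'J' (try body, no exception) → 'S' (else) → 'F' (finally) → 'V' (after the try/except). Output: QJSFV

Answer: QJSFV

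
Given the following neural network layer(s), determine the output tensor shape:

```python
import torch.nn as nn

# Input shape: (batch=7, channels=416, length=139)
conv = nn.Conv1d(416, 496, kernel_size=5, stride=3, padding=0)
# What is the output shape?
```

Input: (7, 416, 139) -> Output: (7, 496, 45)

Answer: (7, 496, 45)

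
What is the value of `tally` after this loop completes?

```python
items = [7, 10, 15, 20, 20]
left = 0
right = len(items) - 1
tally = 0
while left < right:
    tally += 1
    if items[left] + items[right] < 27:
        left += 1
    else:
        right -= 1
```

Steps to find pair summing to 27
`tally` takes the values: 0 → 1 → 2 → 3 → 4

Answer: 4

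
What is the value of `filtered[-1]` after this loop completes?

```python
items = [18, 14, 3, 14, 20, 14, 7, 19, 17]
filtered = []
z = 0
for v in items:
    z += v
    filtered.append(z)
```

Cumulative sum ends at 126
`filtered` takes the values: [] → [18] → [18, 32] → [18, 32, 35] → [18, 32, 35, 49] → [18, 32, 35, 49, 69] → [18, 32, 35, 49, 69, 83] → [18, 32, 35, 49, 69, 83, 90] → [18, 32, 35, 49, 69, 83, 90, 109] → [18, 32, 35, 49, 69, 83, 90, 109, 126]
So `filtered[-1]` = 126

Answer: 126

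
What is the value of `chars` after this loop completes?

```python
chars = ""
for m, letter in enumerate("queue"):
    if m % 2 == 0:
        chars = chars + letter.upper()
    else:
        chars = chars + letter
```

Uppercase even positions in 'queue'
`chars` takes the values: "" → "Q" → "Qu" → "QuE" → "QuEu" → "QuEuE"

Answer: "QuEuE"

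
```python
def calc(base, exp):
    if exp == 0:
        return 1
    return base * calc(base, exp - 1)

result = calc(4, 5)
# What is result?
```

calc(4, 5) = 4 * 4 * 4 * 4 * 4 = 1024

Answer: 1024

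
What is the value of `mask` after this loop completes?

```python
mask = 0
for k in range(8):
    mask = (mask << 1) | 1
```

Build 8 consecutive 1-bits: 0b11111111
`mask` takes the values: 0 → 1 → 3 → 7 → 15 → 31 → 63 → 127 → 255

Answer: 255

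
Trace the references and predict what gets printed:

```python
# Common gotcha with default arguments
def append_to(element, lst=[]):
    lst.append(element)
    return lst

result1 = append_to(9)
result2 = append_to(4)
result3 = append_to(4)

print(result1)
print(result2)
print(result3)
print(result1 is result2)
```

Key concept: mutable default argument gotcha.
Step by step:
`result1 = append_to(9)` → result1 = [9]
`result2 = append_to(4)` → result1 = [9, 4] (same object as result2); result2 = [9, 4] (same object as result1)
`result3 = append_to(4)` → result1 = [9, 4, 4] (same object as result2, result3); result2 = [9, 4, 4] (same object as result1, result3); result3 = [9, 4, 4] (same object as result1, result2)
`print(result1)` → prints [9, 4, 4]
`print(result2)` → prints [9, 4, 4]
`print(result3)` → prints [9, 4, 4]
`print(result1 is result2)` → prints True

Answer:
[9, 4, 4]
[9, 4, 4]
[9, 4, 4]
True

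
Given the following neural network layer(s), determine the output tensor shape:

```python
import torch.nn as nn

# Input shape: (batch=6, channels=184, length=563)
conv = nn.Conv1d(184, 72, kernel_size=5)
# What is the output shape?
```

Input: (6, 184, 563) -> Output: (6, 72, 559)

Answer: (6, 72, 559)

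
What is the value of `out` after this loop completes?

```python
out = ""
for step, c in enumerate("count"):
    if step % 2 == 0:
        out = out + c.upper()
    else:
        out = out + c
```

Uppercase even positions in 'count'
`out` takes the values: "" → "C" → "Co" → "CoU" → "CoUn" → "CoUnT"

Answer: "CoUnT"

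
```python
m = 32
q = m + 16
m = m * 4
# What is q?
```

Trace:
`m = 32` → m = 32
`q = m + 16` → q = 48
`m = m * 4` → m = 128
So q = 48

Answer: 48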